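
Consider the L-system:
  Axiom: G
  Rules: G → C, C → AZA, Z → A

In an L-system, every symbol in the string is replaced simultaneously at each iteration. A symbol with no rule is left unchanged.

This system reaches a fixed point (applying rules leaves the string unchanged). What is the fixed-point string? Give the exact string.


Answer: AAA

Derivation:
Step 0: G
Step 1: C
Step 2: AZA
Step 3: AAA
Step 4: AAA  (unchanged — fixed point at step 3)


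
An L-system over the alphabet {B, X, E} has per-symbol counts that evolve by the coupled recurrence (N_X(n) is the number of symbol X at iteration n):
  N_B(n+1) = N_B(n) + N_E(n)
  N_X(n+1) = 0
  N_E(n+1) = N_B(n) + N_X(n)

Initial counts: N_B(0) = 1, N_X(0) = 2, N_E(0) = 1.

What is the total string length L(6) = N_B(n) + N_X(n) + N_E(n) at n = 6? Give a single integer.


Answer: 50

Derivation:
Step 0: N_B=1, N_X=2, N_E=1, L=4
Step 1: N_B=2, N_X=0, N_E=3, L=5
Step 2: N_B=5, N_X=0, N_E=2, L=7
Step 3: N_B=7, N_X=0, N_E=5, L=12
Step 4: N_B=12, N_X=0, N_E=7, L=19
Step 5: N_B=19, N_X=0, N_E=12, L=31
Step 6: N_B=31, N_X=0, N_E=19, L=50


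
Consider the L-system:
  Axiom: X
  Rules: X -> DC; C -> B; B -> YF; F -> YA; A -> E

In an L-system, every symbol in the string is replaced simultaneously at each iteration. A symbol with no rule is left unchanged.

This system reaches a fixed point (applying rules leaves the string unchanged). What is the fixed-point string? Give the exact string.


Answer: DYYE

Derivation:
Step 0: X
Step 1: DC
Step 2: DB
Step 3: DYF
Step 4: DYYA
Step 5: DYYE
Step 6: DYYE  (unchanged — fixed point at step 5)


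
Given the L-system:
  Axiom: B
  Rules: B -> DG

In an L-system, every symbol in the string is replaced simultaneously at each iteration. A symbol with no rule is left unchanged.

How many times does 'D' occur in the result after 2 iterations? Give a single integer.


Answer: 1

Derivation:
Step 0: B  (0 'D')
Step 1: DG  (1 'D')
Step 2: DG  (1 'D')


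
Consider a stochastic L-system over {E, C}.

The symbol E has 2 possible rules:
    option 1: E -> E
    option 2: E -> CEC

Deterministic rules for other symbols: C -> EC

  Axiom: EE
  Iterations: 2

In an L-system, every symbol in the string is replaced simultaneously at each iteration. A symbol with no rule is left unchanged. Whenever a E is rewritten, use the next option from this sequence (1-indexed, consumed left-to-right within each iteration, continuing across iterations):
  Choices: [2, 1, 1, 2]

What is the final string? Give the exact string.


Step 0: EE
Step 1: CECE  (used choices [2, 1])
Step 2: ECEECCEC  (used choices [1, 2])

Answer: ECEECCEC


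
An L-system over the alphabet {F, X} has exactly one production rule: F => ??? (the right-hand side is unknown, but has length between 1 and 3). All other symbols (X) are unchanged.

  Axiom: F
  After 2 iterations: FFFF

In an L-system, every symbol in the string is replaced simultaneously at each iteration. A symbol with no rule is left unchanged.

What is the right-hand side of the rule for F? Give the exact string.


Trying F => FF:
  Step 0: F
  Step 1: FF
  Step 2: FFFF
Matches the given result.

Answer: FF


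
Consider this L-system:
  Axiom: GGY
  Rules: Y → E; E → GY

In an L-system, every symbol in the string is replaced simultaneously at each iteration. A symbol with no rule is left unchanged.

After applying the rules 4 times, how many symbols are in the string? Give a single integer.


Step 0: length = 3
Step 1: length = 3
Step 2: length = 4
Step 3: length = 4
Step 4: length = 5

Answer: 5


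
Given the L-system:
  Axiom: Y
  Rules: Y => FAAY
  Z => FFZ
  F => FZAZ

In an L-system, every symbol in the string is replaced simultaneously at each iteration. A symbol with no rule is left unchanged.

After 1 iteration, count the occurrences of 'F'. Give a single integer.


Step 0: Y  (0 'F')
Step 1: FAAY  (1 'F')

Answer: 1


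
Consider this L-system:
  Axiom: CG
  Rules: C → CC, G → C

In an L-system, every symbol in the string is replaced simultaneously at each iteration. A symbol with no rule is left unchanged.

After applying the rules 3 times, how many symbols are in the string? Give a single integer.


Answer: 12

Derivation:
Step 0: length = 2
Step 1: length = 3
Step 2: length = 6
Step 3: length = 12


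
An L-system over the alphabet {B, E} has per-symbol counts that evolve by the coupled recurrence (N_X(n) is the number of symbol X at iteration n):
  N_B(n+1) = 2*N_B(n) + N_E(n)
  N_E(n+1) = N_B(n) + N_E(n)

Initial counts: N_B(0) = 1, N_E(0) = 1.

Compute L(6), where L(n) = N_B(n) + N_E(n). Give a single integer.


Answer: 610

Derivation:
Step 0: N_B=1, N_E=1, L=2
Step 1: N_B=3, N_E=2, L=5
Step 2: N_B=8, N_E=5, L=13
Step 3: N_B=21, N_E=13, L=34
Step 4: N_B=55, N_E=34, L=89
Step 5: N_B=144, N_E=89, L=233
Step 6: N_B=377, N_E=233, L=610


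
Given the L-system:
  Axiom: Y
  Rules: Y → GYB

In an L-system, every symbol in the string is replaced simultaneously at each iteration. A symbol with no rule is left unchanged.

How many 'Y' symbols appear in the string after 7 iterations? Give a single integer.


Answer: 1

Derivation:
Step 0: Y  (1 'Y')
Step 1: GYB  (1 'Y')
Step 2: GGYBB  (1 'Y')
Step 3: GGGYBBB  (1 'Y')
Step 4: GGGGYBBBB  (1 'Y')
Step 5: GGGGGYBBBBB  (1 'Y')
Step 6: GGGGGGYBBBBBB  (1 'Y')
Step 7: GGGGGGGYBBBBBBB  (1 'Y')


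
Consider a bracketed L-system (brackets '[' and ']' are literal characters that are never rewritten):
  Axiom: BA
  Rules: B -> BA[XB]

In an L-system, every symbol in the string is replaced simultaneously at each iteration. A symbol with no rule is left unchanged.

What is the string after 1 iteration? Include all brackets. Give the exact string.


Answer: BA[XB]A

Derivation:
Step 0: BA
Step 1: BA[XB]A


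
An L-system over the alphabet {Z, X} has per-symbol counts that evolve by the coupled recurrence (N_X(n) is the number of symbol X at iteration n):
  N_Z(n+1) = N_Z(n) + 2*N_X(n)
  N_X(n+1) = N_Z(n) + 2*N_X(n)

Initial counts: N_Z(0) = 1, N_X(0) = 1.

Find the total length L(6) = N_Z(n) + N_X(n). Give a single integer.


Answer: 1458

Derivation:
Step 0: N_Z=1, N_X=1, L=2
Step 1: N_Z=3, N_X=3, L=6
Step 2: N_Z=9, N_X=9, L=18
Step 3: N_Z=27, N_X=27, L=54
Step 4: N_Z=81, N_X=81, L=162
Step 5: N_Z=243, N_X=243, L=486
Step 6: N_Z=729, N_X=729, L=1458


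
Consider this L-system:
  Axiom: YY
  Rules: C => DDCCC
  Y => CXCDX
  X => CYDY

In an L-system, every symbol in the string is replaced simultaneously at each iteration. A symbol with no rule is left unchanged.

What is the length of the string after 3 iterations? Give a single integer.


Answer: 134

Derivation:
Step 0: length = 2
Step 1: length = 10
Step 2: length = 38
Step 3: length = 134


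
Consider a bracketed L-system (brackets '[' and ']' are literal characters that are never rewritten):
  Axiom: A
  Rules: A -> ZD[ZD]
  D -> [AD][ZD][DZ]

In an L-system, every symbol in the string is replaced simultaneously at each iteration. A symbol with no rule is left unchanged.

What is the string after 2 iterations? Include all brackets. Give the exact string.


Answer: Z[AD][ZD][DZ][Z[AD][ZD][DZ]]

Derivation:
Step 0: A
Step 1: ZD[ZD]
Step 2: Z[AD][ZD][DZ][Z[AD][ZD][DZ]]


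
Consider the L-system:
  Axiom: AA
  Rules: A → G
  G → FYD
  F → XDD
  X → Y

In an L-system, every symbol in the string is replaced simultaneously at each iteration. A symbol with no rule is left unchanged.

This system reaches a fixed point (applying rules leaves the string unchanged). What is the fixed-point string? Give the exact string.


Step 0: AA
Step 1: GG
Step 2: FYDFYD
Step 3: XDDYDXDDYD
Step 4: YDDYDYDDYD
Step 5: YDDYDYDDYD  (unchanged — fixed point at step 4)

Answer: YDDYDYDDYD


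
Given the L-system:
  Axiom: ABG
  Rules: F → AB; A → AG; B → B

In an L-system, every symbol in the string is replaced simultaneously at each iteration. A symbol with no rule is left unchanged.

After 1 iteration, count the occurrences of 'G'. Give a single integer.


Answer: 2

Derivation:
Step 0: ABG  (1 'G')
Step 1: AGBG  (2 'G')


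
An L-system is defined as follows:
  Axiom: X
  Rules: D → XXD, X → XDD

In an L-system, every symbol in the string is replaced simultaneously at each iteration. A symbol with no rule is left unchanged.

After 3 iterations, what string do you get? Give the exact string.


Answer: XDDXXDXXDXDDXDDXXDXDDXDDXXD

Derivation:
Step 0: X
Step 1: XDD
Step 2: XDDXXDXXD
Step 3: XDDXXDXXDXDDXDDXXDXDDXDDXXD


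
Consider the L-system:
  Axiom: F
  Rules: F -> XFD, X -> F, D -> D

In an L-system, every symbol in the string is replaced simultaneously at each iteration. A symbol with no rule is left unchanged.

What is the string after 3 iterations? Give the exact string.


Answer: XFDFXFDDD

Derivation:
Step 0: F
Step 1: XFD
Step 2: FXFDD
Step 3: XFDFXFDDD


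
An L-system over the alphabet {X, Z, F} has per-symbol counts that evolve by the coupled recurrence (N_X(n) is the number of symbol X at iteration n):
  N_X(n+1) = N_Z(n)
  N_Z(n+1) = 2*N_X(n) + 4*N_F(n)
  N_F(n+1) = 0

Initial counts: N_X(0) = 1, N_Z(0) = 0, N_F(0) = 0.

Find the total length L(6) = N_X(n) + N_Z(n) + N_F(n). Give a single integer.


Answer: 8

Derivation:
Step 0: N_X=1, N_Z=0, N_F=0, L=1
Step 1: N_X=0, N_Z=2, N_F=0, L=2
Step 2: N_X=2, N_Z=0, N_F=0, L=2
Step 3: N_X=0, N_Z=4, N_F=0, L=4
Step 4: N_X=4, N_Z=0, N_F=0, L=4
Step 5: N_X=0, N_Z=8, N_F=0, L=8
Step 6: N_X=8, N_Z=0, N_F=0, L=8


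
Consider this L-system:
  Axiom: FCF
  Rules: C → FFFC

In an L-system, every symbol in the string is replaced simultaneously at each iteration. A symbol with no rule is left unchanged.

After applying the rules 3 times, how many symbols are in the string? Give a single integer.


Step 0: length = 3
Step 1: length = 6
Step 2: length = 9
Step 3: length = 12

Answer: 12


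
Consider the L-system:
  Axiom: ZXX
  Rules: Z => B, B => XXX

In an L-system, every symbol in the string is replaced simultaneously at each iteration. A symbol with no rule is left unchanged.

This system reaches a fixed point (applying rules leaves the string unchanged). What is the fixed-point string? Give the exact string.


Answer: XXXXX

Derivation:
Step 0: ZXX
Step 1: BXX
Step 2: XXXXX
Step 3: XXXXX  (unchanged — fixed point at step 2)


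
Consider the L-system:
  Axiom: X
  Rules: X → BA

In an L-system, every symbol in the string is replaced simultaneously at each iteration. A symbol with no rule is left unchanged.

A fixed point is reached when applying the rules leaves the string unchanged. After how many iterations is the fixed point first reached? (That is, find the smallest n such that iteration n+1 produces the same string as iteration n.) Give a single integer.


Answer: 1

Derivation:
Step 0: X
Step 1: BA
Step 2: BA  (unchanged — fixed point at step 1)


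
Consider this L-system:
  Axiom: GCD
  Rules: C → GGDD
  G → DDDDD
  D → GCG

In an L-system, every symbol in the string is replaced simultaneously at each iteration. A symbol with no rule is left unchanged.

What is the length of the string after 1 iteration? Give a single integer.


Answer: 12

Derivation:
Step 0: length = 3
Step 1: length = 12


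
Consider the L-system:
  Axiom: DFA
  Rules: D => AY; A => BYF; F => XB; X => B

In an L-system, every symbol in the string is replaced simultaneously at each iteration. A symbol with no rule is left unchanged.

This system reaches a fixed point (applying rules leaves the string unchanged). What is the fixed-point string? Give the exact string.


Answer: BYBBYBBBYBB

Derivation:
Step 0: DFA
Step 1: AYXBBYF
Step 2: BYFYBBBYXB
Step 3: BYXBYBBBYBB
Step 4: BYBBYBBBYBB
Step 5: BYBBYBBBYBB  (unchanged — fixed point at step 4)


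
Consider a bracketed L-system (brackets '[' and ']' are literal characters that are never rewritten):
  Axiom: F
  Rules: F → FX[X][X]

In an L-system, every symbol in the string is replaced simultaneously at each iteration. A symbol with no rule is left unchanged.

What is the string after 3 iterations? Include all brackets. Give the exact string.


Answer: FX[X][X]X[X][X]X[X][X]

Derivation:
Step 0: F
Step 1: FX[X][X]
Step 2: FX[X][X]X[X][X]
Step 3: FX[X][X]X[X][X]X[X][X]


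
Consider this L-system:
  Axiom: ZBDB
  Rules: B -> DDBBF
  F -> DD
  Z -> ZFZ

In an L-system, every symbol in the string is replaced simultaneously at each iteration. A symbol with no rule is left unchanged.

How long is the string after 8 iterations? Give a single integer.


Answer: 2935

Derivation:
Step 0: length = 4
Step 1: length = 14
Step 2: length = 37
Step 3: length = 83
Step 4: length = 175
Step 5: length = 359
Step 6: length = 727
Step 7: length = 1463
Step 8: length = 2935


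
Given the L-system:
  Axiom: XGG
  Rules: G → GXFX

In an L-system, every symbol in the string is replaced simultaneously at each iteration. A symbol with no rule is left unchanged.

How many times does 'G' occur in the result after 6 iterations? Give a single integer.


Step 0: XGG  (2 'G')
Step 1: XGXFXGXFX  (2 'G')
Step 2: XGXFXXFXGXFXXFX  (2 'G')
Step 3: XGXFXXFXXFXGXFXXFXXFX  (2 'G')
Step 4: XGXFXXFXXFXXFXGXFXXFXXFXXFX  (2 'G')
Step 5: XGXFXXFXXFXXFXXFXGXFXXFXXFXXFXXFX  (2 'G')
Step 6: XGXFXXFXXFXXFXXFXXFXGXFXXFXXFXXFXXFXXFX  (2 'G')

Answer: 2


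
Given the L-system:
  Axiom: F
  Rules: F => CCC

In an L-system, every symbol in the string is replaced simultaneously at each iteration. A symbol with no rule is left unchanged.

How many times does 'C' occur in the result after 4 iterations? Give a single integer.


Step 0: F  (0 'C')
Step 1: CCC  (3 'C')
Step 2: CCC  (3 'C')
Step 3: CCC  (3 'C')
Step 4: CCC  (3 'C')

Answer: 3


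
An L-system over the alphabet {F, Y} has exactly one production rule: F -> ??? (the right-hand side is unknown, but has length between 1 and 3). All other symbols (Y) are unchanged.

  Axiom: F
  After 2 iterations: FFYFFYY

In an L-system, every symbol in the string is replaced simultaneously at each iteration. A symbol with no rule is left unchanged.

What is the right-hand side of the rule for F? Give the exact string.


Answer: FFY

Derivation:
Trying F -> FFY:
  Step 0: F
  Step 1: FFY
  Step 2: FFYFFYY
Matches the given result.


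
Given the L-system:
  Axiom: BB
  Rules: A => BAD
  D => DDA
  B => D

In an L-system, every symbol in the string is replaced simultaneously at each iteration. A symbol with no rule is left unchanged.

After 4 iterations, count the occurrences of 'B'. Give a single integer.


Answer: 6

Derivation:
Step 0: BB  (2 'B')
Step 1: DD  (0 'B')
Step 2: DDADDA  (0 'B')
Step 3: DDADDABADDDADDABAD  (2 'B')
Step 4: DDADDABADDDADDABADDBADDDADDADDABADDDADDABADDBADDDA  (6 'B')


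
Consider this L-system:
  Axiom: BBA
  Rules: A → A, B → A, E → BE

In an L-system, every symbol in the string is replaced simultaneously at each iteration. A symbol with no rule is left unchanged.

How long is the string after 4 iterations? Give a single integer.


Step 0: length = 3
Step 1: length = 3
Step 2: length = 3
Step 3: length = 3
Step 4: length = 3

Answer: 3


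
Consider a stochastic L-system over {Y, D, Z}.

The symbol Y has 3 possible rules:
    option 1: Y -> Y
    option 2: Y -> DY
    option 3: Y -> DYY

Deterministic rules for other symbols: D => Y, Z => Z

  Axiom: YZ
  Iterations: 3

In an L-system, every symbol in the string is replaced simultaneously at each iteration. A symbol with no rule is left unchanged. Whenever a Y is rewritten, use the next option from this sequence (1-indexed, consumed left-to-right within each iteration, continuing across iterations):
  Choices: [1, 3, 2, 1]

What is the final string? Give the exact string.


Step 0: YZ
Step 1: YZ  (used choices [1])
Step 2: DYYZ  (used choices [3])
Step 3: YDYYZ  (used choices [2, 1])

Answer: YDYYZ


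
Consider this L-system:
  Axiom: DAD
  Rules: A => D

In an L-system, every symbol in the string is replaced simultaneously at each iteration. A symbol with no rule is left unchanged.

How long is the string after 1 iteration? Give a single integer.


Answer: 3

Derivation:
Step 0: length = 3
Step 1: length = 3


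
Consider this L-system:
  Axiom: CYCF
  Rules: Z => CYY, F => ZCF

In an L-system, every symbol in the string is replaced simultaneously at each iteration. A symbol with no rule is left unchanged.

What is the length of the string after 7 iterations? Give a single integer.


Answer: 30

Derivation:
Step 0: length = 4
Step 1: length = 6
Step 2: length = 10
Step 3: length = 14
Step 4: length = 18
Step 5: length = 22
Step 6: length = 26
Step 7: length = 30


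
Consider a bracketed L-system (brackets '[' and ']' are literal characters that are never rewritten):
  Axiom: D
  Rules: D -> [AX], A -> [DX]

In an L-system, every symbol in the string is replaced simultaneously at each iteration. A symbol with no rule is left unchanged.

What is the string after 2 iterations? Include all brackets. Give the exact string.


Answer: [[DX]X]

Derivation:
Step 0: D
Step 1: [AX]
Step 2: [[DX]X]


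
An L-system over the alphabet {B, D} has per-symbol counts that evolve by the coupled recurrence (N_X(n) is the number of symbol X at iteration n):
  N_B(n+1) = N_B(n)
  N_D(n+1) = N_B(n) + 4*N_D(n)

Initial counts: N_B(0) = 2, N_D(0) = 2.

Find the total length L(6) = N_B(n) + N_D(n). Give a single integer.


Step 0: N_B=2, N_D=2, L=4
Step 1: N_B=2, N_D=10, L=12
Step 2: N_B=2, N_D=42, L=44
Step 3: N_B=2, N_D=170, L=172
Step 4: N_B=2, N_D=682, L=684
Step 5: N_B=2, N_D=2730, L=2732
Step 6: N_B=2, N_D=10922, L=10924

Answer: 10924


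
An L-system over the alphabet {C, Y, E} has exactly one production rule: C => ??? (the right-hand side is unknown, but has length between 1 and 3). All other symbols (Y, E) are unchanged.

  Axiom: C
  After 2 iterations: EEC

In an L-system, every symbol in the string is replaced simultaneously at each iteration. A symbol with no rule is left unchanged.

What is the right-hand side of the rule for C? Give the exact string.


Answer: EC

Derivation:
Trying C => EC:
  Step 0: C
  Step 1: EC
  Step 2: EEC
Matches the given result.


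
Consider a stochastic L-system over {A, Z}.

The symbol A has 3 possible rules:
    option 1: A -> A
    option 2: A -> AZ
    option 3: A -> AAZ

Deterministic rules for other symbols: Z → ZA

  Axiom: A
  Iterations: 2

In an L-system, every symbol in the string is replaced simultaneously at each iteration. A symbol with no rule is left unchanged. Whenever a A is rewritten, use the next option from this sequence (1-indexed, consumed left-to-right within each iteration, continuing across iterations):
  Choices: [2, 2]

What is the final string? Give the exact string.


Step 0: A
Step 1: AZ  (used choices [2])
Step 2: AZZA  (used choices [2])

Answer: AZZA


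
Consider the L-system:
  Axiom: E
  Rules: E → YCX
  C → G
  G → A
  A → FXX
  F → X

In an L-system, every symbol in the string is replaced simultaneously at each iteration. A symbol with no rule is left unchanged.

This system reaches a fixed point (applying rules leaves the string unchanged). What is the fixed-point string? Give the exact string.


Answer: YXXXX

Derivation:
Step 0: E
Step 1: YCX
Step 2: YGX
Step 3: YAX
Step 4: YFXXX
Step 5: YXXXX
Step 6: YXXXX  (unchanged — fixed point at step 5)


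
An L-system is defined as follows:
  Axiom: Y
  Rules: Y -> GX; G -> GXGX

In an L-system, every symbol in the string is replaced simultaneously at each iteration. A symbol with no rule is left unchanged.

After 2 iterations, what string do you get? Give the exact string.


Answer: GXGXX

Derivation:
Step 0: Y
Step 1: GX
Step 2: GXGXX


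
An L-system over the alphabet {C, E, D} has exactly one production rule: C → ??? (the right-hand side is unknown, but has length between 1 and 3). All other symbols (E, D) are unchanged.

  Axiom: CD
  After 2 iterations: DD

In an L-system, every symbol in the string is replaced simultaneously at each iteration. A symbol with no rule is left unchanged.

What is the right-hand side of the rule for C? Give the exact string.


Trying C → D:
  Step 0: CD
  Step 1: DD
  Step 2: DD
Matches the given result.

Answer: D


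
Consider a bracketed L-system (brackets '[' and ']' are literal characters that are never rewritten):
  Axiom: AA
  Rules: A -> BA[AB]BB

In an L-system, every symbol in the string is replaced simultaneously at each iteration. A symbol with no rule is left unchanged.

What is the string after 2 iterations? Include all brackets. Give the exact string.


Step 0: AA
Step 1: BA[AB]BBBA[AB]BB
Step 2: BBA[AB]BB[BA[AB]BBB]BBBBA[AB]BB[BA[AB]BBB]BB

Answer: BBA[AB]BB[BA[AB]BBB]BBBBA[AB]BB[BA[AB]BBB]BB


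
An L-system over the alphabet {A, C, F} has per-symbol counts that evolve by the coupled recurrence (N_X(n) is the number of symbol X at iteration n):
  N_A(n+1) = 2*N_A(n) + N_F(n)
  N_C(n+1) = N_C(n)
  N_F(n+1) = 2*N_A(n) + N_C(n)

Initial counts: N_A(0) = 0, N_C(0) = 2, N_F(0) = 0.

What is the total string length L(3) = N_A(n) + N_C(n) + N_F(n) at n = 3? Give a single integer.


Step 0: N_A=0, N_C=2, N_F=0, L=2
Step 1: N_A=0, N_C=2, N_F=2, L=4
Step 2: N_A=2, N_C=2, N_F=2, L=6
Step 3: N_A=6, N_C=2, N_F=6, L=14

Answer: 14


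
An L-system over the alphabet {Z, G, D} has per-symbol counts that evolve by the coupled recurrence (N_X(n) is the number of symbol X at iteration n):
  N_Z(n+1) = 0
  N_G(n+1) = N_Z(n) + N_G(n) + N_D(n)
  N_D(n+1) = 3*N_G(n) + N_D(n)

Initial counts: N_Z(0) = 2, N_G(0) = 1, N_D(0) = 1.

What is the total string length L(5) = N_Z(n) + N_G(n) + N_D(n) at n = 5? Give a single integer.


Step 0: N_Z=2, N_G=1, N_D=1, L=4
Step 1: N_Z=0, N_G=4, N_D=4, L=8
Step 2: N_Z=0, N_G=8, N_D=16, L=24
Step 3: N_Z=0, N_G=24, N_D=40, L=64
Step 4: N_Z=0, N_G=64, N_D=112, L=176
Step 5: N_Z=0, N_G=176, N_D=304, L=480

Answer: 480


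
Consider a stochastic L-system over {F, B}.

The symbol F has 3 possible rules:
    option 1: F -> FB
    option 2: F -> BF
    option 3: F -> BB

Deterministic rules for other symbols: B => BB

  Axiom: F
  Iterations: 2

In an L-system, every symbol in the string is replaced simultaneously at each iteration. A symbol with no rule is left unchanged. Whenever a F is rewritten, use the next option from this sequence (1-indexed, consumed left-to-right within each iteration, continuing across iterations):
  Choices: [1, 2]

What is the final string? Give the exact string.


Step 0: F
Step 1: FB  (used choices [1])
Step 2: BFBB  (used choices [2])

Answer: BFBB


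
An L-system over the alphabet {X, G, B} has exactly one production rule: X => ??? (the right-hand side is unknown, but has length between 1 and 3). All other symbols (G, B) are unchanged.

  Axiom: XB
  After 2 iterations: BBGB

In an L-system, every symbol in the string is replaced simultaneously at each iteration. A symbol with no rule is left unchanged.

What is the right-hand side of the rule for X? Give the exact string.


Answer: BBG

Derivation:
Trying X => BBG:
  Step 0: XB
  Step 1: BBGB
  Step 2: BBGB
Matches the given result.


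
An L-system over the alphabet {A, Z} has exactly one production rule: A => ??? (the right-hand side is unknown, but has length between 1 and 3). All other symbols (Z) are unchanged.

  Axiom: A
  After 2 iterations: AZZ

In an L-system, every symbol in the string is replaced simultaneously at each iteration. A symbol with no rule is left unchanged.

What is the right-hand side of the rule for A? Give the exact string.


Answer: AZ

Derivation:
Trying A => AZ:
  Step 0: A
  Step 1: AZ
  Step 2: AZZ
Matches the given result.


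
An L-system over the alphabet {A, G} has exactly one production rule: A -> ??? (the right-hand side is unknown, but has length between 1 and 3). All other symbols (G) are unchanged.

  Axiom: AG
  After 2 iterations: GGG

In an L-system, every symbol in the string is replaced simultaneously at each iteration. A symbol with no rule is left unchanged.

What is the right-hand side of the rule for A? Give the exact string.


Trying A -> GG:
  Step 0: AG
  Step 1: GGG
  Step 2: GGG
Matches the given result.

Answer: GG


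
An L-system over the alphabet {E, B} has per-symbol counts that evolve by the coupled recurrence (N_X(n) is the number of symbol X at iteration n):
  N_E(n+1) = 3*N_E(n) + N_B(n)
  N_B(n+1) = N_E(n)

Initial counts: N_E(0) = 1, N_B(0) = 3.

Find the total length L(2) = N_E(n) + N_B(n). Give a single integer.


Step 0: N_E=1, N_B=3, L=4
Step 1: N_E=6, N_B=1, L=7
Step 2: N_E=19, N_B=6, L=25

Answer: 25


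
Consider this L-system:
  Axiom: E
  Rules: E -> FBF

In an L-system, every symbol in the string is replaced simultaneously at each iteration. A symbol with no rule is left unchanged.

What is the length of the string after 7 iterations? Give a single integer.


Step 0: length = 1
Step 1: length = 3
Step 2: length = 3
Step 3: length = 3
Step 4: length = 3
Step 5: length = 3
Step 6: length = 3
Step 7: length = 3

Answer: 3


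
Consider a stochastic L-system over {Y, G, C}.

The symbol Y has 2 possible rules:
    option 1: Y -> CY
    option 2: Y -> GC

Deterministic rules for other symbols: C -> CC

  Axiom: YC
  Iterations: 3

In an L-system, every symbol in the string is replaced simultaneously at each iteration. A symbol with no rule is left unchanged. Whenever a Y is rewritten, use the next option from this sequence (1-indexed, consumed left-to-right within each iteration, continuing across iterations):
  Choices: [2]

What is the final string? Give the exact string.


Answer: GCCCCCCCCCCCC

Derivation:
Step 0: YC
Step 1: GCCC  (used choices [2])
Step 2: GCCCCCC  (used choices [])
Step 3: GCCCCCCCCCCCC  (used choices [])


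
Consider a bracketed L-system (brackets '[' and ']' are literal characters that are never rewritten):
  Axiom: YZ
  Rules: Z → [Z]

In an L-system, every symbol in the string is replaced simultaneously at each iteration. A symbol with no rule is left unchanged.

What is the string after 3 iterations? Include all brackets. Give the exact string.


Step 0: YZ
Step 1: Y[Z]
Step 2: Y[[Z]]
Step 3: Y[[[Z]]]

Answer: Y[[[Z]]]


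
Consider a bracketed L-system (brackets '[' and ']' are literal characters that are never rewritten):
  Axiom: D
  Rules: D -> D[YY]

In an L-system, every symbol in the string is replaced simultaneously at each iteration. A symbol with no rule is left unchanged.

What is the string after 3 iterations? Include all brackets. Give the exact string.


Answer: D[YY][YY][YY]

Derivation:
Step 0: D
Step 1: D[YY]
Step 2: D[YY][YY]
Step 3: D[YY][YY][YY]


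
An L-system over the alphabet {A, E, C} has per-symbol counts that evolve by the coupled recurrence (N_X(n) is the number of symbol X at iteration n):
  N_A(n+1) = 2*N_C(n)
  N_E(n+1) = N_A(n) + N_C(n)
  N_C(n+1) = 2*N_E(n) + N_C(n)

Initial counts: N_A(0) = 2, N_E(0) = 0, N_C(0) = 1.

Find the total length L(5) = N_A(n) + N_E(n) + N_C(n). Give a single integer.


Answer: 204

Derivation:
Step 0: N_A=2, N_E=0, N_C=1, L=3
Step 1: N_A=2, N_E=3, N_C=1, L=6
Step 2: N_A=2, N_E=3, N_C=7, L=12
Step 3: N_A=14, N_E=9, N_C=13, L=36
Step 4: N_A=26, N_E=27, N_C=31, L=84
Step 5: N_A=62, N_E=57, N_C=85, L=204


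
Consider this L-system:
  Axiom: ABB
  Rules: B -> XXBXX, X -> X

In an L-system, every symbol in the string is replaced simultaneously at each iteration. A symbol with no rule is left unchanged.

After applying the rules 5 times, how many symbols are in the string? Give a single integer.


Step 0: length = 3
Step 1: length = 11
Step 2: length = 19
Step 3: length = 27
Step 4: length = 35
Step 5: length = 43

Answer: 43


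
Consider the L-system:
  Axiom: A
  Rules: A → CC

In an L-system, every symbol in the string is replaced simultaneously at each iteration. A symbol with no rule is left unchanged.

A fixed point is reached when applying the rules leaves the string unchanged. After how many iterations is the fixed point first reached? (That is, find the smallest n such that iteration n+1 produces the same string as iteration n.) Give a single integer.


Step 0: A
Step 1: CC
Step 2: CC  (unchanged — fixed point at step 1)

Answer: 1


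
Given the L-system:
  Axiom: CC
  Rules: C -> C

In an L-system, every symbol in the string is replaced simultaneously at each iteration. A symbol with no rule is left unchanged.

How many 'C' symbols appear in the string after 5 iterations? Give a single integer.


Answer: 2

Derivation:
Step 0: CC  (2 'C')
Step 1: CC  (2 'C')
Step 2: CC  (2 'C')
Step 3: CC  (2 'C')
Step 4: CC  (2 'C')
Step 5: CC  (2 'C')


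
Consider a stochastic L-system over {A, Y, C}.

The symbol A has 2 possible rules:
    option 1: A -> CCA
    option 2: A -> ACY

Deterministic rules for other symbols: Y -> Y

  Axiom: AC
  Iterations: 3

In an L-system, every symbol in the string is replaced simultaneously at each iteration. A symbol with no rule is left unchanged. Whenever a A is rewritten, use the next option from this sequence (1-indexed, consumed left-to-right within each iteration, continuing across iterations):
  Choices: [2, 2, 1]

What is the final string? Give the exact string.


Step 0: AC
Step 1: ACYC  (used choices [2])
Step 2: ACYCYC  (used choices [2])
Step 3: CCACYCYC  (used choices [1])

Answer: CCACYCYC


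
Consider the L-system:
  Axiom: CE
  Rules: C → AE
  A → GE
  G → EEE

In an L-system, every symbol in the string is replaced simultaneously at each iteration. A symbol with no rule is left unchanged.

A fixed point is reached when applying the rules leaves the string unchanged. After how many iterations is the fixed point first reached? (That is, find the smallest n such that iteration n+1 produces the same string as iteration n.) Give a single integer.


Answer: 3

Derivation:
Step 0: CE
Step 1: AEE
Step 2: GEEE
Step 3: EEEEEE
Step 4: EEEEEE  (unchanged — fixed point at step 3)


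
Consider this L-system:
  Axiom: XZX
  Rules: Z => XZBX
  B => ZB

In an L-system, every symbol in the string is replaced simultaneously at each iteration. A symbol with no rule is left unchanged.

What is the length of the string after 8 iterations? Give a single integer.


Step 0: length = 3
Step 1: length = 6
Step 2: length = 10
Step 3: length = 18
Step 4: length = 34
Step 5: length = 66
Step 6: length = 130
Step 7: length = 258
Step 8: length = 514

Answer: 514


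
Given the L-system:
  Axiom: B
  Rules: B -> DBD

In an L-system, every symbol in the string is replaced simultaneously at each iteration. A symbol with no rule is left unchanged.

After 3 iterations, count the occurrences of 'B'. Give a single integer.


Answer: 1

Derivation:
Step 0: B  (1 'B')
Step 1: DBD  (1 'B')
Step 2: DDBDD  (1 'B')
Step 3: DDDBDDD  (1 'B')


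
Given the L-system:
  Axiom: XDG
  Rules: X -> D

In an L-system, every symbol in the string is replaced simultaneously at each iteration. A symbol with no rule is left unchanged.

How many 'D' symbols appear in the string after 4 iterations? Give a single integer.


Step 0: XDG  (1 'D')
Step 1: DDG  (2 'D')
Step 2: DDG  (2 'D')
Step 3: DDG  (2 'D')
Step 4: DDG  (2 'D')

Answer: 2


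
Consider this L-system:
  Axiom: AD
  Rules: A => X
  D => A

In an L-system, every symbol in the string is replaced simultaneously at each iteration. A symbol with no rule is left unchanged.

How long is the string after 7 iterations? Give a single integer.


Step 0: length = 2
Step 1: length = 2
Step 2: length = 2
Step 3: length = 2
Step 4: length = 2
Step 5: length = 2
Step 6: length = 2
Step 7: length = 2

Answer: 2


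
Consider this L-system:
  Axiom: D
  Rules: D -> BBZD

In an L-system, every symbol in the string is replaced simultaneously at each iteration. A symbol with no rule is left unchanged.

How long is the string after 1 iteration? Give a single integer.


Answer: 4

Derivation:
Step 0: length = 1
Step 1: length = 4


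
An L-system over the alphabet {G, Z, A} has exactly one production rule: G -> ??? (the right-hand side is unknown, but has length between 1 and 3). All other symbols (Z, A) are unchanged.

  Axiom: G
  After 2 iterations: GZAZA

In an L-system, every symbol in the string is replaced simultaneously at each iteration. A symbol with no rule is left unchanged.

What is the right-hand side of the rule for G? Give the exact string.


Trying G -> GZA:
  Step 0: G
  Step 1: GZA
  Step 2: GZAZA
Matches the given result.

Answer: GZA


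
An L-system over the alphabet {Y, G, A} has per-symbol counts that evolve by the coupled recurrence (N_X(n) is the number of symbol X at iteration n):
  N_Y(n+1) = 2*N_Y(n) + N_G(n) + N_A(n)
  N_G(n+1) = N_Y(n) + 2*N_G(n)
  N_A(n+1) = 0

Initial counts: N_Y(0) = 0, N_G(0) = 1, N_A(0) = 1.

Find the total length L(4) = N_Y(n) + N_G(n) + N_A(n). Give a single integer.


Answer: 108

Derivation:
Step 0: N_Y=0, N_G=1, N_A=1, L=2
Step 1: N_Y=2, N_G=2, N_A=0, L=4
Step 2: N_Y=6, N_G=6, N_A=0, L=12
Step 3: N_Y=18, N_G=18, N_A=0, L=36
Step 4: N_Y=54, N_G=54, N_A=0, L=108


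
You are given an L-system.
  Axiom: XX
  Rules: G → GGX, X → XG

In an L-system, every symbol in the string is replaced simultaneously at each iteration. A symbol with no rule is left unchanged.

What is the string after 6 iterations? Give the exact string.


Step 0: XX
Step 1: XGXG
Step 2: XGGGXXGGGX
Step 3: XGGGXGGXGGXXGXGGGXGGXGGXXG
Step 4: XGGGXGGXGGXXGGGXGGXXGGGXGGXXGXGGGXXGGGXGGXGGXXGGGXGGXXGGGXGGXXGXGGGX
Step 5: XGGGXGGXGGXXGGGXGGXXGGGXGGXXGXGGGXGGXGGXXGGGXGGXXGXGGGXGGXGGXXGGGXGGXXGXGGGXXGGGXGGXGGXXGXGGGXGGXGGXXGGGXGGXXGGGXGGXXGXGGGXGGXGGXXGGGXGGXXGXGGGXGGXGGXXGGGXGGXXGXGGGXXGGGXGGXGGXXG
Step 6: XGGGXGGXGGXXGGGXGGXXGGGXGGXXGXGGGXGGXGGXXGGGXGGXXGXGGGXGGXGGXXGGGXGGXXGXGGGXXGGGXGGXGGXXGGGXGGXXGGGXGGXXGXGGGXGGXGGXXGGGXGGXXGXGGGXXGGGXGGXGGXXGGGXGGXXGGGXGGXXGXGGGXGGXGGXXGGGXGGXXGXGGGXXGGGXGGXGGXXGXGGGXGGXGGXXGGGXGGXXGGGXGGXXGXGGGXXGGGXGGXGGXXGGGXGGXXGGGXGGXXGXGGGXGGXGGXXGGGXGGXXGXGGGXGGXGGXXGGGXGGXXGXGGGXXGGGXGGXGGXXGGGXGGXXGGGXGGXXGXGGGXGGXGGXXGGGXGGXXGXGGGXXGGGXGGXGGXXGGGXGGXXGGGXGGXXGXGGGXGGXGGXXGGGXGGXXGXGGGXXGGGXGGXGGXXGXGGGXGGXGGXXGGGXGGXXGGGXGGXXGXGGGX

Answer: XGGGXGGXGGXXGGGXGGXXGGGXGGXXGXGGGXGGXGGXXGGGXGGXXGXGGGXGGXGGXXGGGXGGXXGXGGGXXGGGXGGXGGXXGGGXGGXXGGGXGGXXGXGGGXGGXGGXXGGGXGGXXGXGGGXXGGGXGGXGGXXGGGXGGXXGGGXGGXXGXGGGXGGXGGXXGGGXGGXXGXGGGXXGGGXGGXGGXXGXGGGXGGXGGXXGGGXGGXXGGGXGGXXGXGGGXXGGGXGGXGGXXGGGXGGXXGGGXGGXXGXGGGXGGXGGXXGGGXGGXXGXGGGXGGXGGXXGGGXGGXXGXGGGXXGGGXGGXGGXXGGGXGGXXGGGXGGXXGXGGGXGGXGGXXGGGXGGXXGXGGGXXGGGXGGXGGXXGGGXGGXXGGGXGGXXGXGGGXGGXGGXXGGGXGGXXGXGGGXXGGGXGGXGGXXGXGGGXGGXGGXXGGGXGGXXGGGXGGXXGXGGGX


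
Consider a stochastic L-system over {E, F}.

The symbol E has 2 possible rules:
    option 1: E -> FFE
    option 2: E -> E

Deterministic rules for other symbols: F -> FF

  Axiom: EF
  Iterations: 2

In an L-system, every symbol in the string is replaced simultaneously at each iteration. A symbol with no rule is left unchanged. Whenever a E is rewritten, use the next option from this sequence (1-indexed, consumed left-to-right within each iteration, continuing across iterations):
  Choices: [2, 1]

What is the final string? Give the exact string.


Answer: FFEFFFF

Derivation:
Step 0: EF
Step 1: EFF  (used choices [2])
Step 2: FFEFFFF  (used choices [1])


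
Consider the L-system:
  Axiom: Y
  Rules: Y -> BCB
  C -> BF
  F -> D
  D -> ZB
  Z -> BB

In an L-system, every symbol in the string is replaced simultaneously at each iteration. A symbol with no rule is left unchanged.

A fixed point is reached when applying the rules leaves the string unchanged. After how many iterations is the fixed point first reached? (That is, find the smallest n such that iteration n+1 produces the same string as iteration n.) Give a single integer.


Step 0: Y
Step 1: BCB
Step 2: BBFB
Step 3: BBDB
Step 4: BBZBB
Step 5: BBBBBB
Step 6: BBBBBB  (unchanged — fixed point at step 5)

Answer: 5


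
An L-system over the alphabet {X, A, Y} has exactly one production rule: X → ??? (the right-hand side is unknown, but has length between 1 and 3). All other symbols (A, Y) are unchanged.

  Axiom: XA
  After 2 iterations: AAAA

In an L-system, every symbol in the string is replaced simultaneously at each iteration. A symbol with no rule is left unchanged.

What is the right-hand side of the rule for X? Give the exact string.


Answer: AAA

Derivation:
Trying X → AAA:
  Step 0: XA
  Step 1: AAAA
  Step 2: AAAA
Matches the given result.


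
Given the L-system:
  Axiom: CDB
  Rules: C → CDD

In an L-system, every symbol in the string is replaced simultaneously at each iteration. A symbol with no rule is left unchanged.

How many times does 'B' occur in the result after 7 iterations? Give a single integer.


Step 0: CDB  (1 'B')
Step 1: CDDDB  (1 'B')
Step 2: CDDDDDB  (1 'B')
Step 3: CDDDDDDDB  (1 'B')
Step 4: CDDDDDDDDDB  (1 'B')
Step 5: CDDDDDDDDDDDB  (1 'B')
Step 6: CDDDDDDDDDDDDDB  (1 'B')
Step 7: CDDDDDDDDDDDDDDDB  (1 'B')

Answer: 1


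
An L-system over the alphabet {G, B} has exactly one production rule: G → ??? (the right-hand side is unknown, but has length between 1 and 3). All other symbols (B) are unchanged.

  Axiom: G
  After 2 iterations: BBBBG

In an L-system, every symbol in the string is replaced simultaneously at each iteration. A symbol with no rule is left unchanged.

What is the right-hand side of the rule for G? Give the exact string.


Trying G → BBG:
  Step 0: G
  Step 1: BBG
  Step 2: BBBBG
Matches the given result.

Answer: BBG


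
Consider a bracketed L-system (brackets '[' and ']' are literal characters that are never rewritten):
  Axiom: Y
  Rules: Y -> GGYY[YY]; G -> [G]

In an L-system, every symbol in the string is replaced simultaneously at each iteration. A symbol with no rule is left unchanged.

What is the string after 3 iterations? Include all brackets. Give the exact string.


Answer: [[G]][[G]][G][G]GGYY[YY]GGYY[YY][GGYY[YY]GGYY[YY]][G][G]GGYY[YY]GGYY[YY][GGYY[YY]GGYY[YY]][[G][G]GGYY[YY]GGYY[YY][GGYY[YY]GGYY[YY]][G][G]GGYY[YY]GGYY[YY][GGYY[YY]GGYY[YY]]]

Derivation:
Step 0: Y
Step 1: GGYY[YY]
Step 2: [G][G]GGYY[YY]GGYY[YY][GGYY[YY]GGYY[YY]]
Step 3: [[G]][[G]][G][G]GGYY[YY]GGYY[YY][GGYY[YY]GGYY[YY]][G][G]GGYY[YY]GGYY[YY][GGYY[YY]GGYY[YY]][[G][G]GGYY[YY]GGYY[YY][GGYY[YY]GGYY[YY]][G][G]GGYY[YY]GGYY[YY][GGYY[YY]GGYY[YY]]]


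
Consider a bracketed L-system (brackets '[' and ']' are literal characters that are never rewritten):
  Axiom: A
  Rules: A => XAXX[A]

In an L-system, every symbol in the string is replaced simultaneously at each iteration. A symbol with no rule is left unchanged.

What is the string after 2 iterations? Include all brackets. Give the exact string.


Answer: XXAXX[A]XX[XAXX[A]]

Derivation:
Step 0: A
Step 1: XAXX[A]
Step 2: XXAXX[A]XX[XAXX[A]]


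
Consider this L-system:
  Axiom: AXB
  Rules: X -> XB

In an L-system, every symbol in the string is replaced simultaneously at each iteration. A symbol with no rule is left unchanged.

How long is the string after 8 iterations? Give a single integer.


Step 0: length = 3
Step 1: length = 4
Step 2: length = 5
Step 3: length = 6
Step 4: length = 7
Step 5: length = 8
Step 6: length = 9
Step 7: length = 10
Step 8: length = 11

Answer: 11


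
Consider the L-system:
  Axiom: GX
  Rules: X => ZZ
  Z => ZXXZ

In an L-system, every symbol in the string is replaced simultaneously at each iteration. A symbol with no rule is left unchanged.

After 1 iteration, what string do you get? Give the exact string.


Answer: GZZ

Derivation:
Step 0: GX
Step 1: GZZ


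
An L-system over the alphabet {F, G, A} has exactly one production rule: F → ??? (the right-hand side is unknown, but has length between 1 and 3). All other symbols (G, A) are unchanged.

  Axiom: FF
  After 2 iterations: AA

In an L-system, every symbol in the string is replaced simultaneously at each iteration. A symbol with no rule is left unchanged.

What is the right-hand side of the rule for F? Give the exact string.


Trying F → A:
  Step 0: FF
  Step 1: AA
  Step 2: AA
Matches the given result.

Answer: A


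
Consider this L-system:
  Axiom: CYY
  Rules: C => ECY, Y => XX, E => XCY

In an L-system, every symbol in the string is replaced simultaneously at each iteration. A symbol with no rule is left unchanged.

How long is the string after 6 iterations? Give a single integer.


Step 0: length = 3
Step 1: length = 7
Step 2: length = 12
Step 3: length = 20
Step 4: length = 33
Step 5: length = 54
Step 6: length = 88

Answer: 88
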